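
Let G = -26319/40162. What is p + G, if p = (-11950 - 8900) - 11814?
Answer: -1311877887/40162 ≈ -32665.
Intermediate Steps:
p = -32664 (p = -20850 - 11814 = -32664)
G = -26319/40162 (G = -26319*1/40162 = -26319/40162 ≈ -0.65532)
p + G = -32664 - 26319/40162 = -1311877887/40162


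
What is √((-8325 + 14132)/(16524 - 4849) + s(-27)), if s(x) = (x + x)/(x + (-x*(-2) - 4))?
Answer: √1784758651/39695 ≈ 1.0643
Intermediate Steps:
s(x) = 2*x/(-4 + 3*x) (s(x) = (2*x)/(x + (2*x - 4)) = (2*x)/(x + (-4 + 2*x)) = (2*x)/(-4 + 3*x) = 2*x/(-4 + 3*x))
√((-8325 + 14132)/(16524 - 4849) + s(-27)) = √((-8325 + 14132)/(16524 - 4849) + 2*(-27)/(-4 + 3*(-27))) = √(5807/11675 + 2*(-27)/(-4 - 81)) = √(5807*(1/11675) + 2*(-27)/(-85)) = √(5807/11675 + 2*(-27)*(-1/85)) = √(5807/11675 + 54/85) = √(224809/198475) = √1784758651/39695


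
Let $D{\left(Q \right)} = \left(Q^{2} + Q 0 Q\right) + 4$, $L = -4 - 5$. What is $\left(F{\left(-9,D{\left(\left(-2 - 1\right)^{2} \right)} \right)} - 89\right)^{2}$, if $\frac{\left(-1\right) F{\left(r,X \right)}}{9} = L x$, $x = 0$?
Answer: $7921$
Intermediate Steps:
$L = -9$ ($L = -4 - 5 = -9$)
$D{\left(Q \right)} = 4 + Q^{2}$ ($D{\left(Q \right)} = \left(Q^{2} + 0 Q\right) + 4 = \left(Q^{2} + 0\right) + 4 = Q^{2} + 4 = 4 + Q^{2}$)
$F{\left(r,X \right)} = 0$ ($F{\left(r,X \right)} = - 9 \left(\left(-9\right) 0\right) = \left(-9\right) 0 = 0$)
$\left(F{\left(-9,D{\left(\left(-2 - 1\right)^{2} \right)} \right)} - 89\right)^{2} = \left(0 - 89\right)^{2} = \left(-89\right)^{2} = 7921$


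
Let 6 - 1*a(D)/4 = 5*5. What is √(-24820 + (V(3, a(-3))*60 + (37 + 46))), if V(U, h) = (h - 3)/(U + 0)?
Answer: I*√26317 ≈ 162.23*I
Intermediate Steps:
a(D) = -76 (a(D) = 24 - 20*5 = 24 - 4*25 = 24 - 100 = -76)
V(U, h) = (-3 + h)/U
√(-24820 + (V(3, a(-3))*60 + (37 + 46))) = √(-24820 + (((-3 - 76)/3)*60 + (37 + 46))) = √(-24820 + (((⅓)*(-79))*60 + 83)) = √(-24820 + (-79/3*60 + 83)) = √(-24820 + (-1580 + 83)) = √(-24820 - 1497) = √(-26317) = I*√26317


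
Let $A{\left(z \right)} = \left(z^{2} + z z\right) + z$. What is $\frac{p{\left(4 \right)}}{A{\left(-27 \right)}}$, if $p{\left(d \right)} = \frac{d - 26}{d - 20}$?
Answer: $\frac{11}{11448} \approx 0.00096087$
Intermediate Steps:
$A{\left(z \right)} = z + 2 z^{2}$ ($A{\left(z \right)} = \left(z^{2} + z^{2}\right) + z = 2 z^{2} + z = z + 2 z^{2}$)
$p{\left(d \right)} = \frac{-26 + d}{-20 + d}$
$\frac{p{\left(4 \right)}}{A{\left(-27 \right)}} = \frac{\frac{1}{-20 + 4} \left(-26 + 4\right)}{\left(-27\right) \left(1 + 2 \left(-27\right)\right)} = \frac{\frac{1}{-16} \left(-22\right)}{\left(-27\right) \left(1 - 54\right)} = \frac{\left(- \frac{1}{16}\right) \left(-22\right)}{\left(-27\right) \left(-53\right)} = \frac{11}{8 \cdot 1431} = \frac{11}{8} \cdot \frac{1}{1431} = \frac{11}{11448}$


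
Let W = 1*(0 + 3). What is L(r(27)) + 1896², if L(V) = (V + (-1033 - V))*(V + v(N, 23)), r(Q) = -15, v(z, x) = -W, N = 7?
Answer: 3613410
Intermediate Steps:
W = 3 (W = 1*3 = 3)
v(z, x) = -3 (v(z, x) = -1*3 = -3)
L(V) = 3099 - 1033*V (L(V) = (V + (-1033 - V))*(V - 3) = -1033*(-3 + V) = 3099 - 1033*V)
L(r(27)) + 1896² = (3099 - 1033*(-15)) + 1896² = (3099 + 15495) + 3594816 = 18594 + 3594816 = 3613410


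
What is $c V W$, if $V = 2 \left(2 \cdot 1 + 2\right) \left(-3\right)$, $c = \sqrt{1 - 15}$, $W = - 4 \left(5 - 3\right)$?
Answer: $192 i \sqrt{14} \approx 718.4 i$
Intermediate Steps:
$W = -8$ ($W = \left(-4\right) 2 = -8$)
$c = i \sqrt{14}$ ($c = \sqrt{-14} = i \sqrt{14} \approx 3.7417 i$)
$V = -24$ ($V = 2 \left(2 + 2\right) \left(-3\right) = 2 \cdot 4 \left(-3\right) = 8 \left(-3\right) = -24$)
$c V W = i \sqrt{14} \left(-24\right) \left(-8\right) = - 24 i \sqrt{14} \left(-8\right) = 192 i \sqrt{14}$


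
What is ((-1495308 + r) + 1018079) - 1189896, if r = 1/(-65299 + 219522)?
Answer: -257109018874/154223 ≈ -1.6671e+6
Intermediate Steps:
r = 1/154223 ≈ 6.4841e-6
((-1495308 + r) + 1018079) - 1189896 = ((-1495308 + 1/154223) + 1018079) - 1189896 = (-230610885683/154223 + 1018079) - 1189896 = -73599688066/154223 - 1189896 = -257109018874/154223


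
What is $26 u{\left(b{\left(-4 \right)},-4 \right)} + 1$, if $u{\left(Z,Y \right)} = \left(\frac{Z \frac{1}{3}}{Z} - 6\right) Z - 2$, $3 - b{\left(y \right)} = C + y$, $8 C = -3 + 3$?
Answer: $- \frac{3247}{3} \approx -1082.3$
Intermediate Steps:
$C = 0$ ($C = \frac{-3 + 3}{8} = \frac{1}{8} \cdot 0 = 0$)
$b{\left(y \right)} = 3 - y$ ($b{\left(y \right)} = 3 - \left(0 + y\right) = 3 - y$)
$u{\left(Z,Y \right)} = -2 - \frac{17 Z}{3}$ ($u{\left(Z,Y \right)} = \left(\frac{Z \frac{1}{3}}{Z} - 6\right) Z - 2 = \left(\frac{\frac{1}{3} Z}{Z} - 6\right) Z - 2 = \left(\frac{1}{3} - 6\right) Z - 2 = - \frac{17 Z}{3} - 2 = -2 - \frac{17 Z}{3}$)
$26 u{\left(b{\left(-4 \right)},-4 \right)} + 1 = 26 \left(-2 - \frac{17 \left(3 - -4\right)}{3}\right) + 1 = 26 \left(-2 - \frac{17 \left(3 + 4\right)}{3}\right) + 1 = 26 \left(-2 - \frac{119}{3}\right) + 1 = 26 \left(- \frac{125}{3}\right) + 1 = - \frac{3250}{3} + 1 = - \frac{3247}{3}$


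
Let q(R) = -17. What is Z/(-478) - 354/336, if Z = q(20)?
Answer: -13625/13384 ≈ -1.0180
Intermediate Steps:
Z = -17
Z/(-478) - 354/336 = -17/(-478) - 354/336 = -17*(-1/478) - 354*1/336 = 17/478 - 59/56 = -13625/13384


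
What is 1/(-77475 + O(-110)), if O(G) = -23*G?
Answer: -1/74945 ≈ -1.3343e-5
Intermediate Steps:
1/(-77475 + O(-110)) = 1/(-77475 - 23*(-110)) = 1/(-77475 + 2530) = 1/(-74945) = -1/74945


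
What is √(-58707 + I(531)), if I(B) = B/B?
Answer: I*√58706 ≈ 242.29*I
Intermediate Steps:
I(B) = 1
√(-58707 + I(531)) = √(-58707 + 1) = √(-58706) = I*√58706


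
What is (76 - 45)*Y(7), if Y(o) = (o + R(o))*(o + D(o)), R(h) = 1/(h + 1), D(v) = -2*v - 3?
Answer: -8835/4 ≈ -2208.8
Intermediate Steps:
D(v) = -3 - 2*v
R(h) = 1/(1 + h)
Y(o) = (-3 - o)*(o + 1/(1 + o)) (Y(o) = (o + 1/(1 + o))*(o + (-3 - 2*o)) = (o + 1/(1 + o))*(-3 - o) = (-3 - o)*(o + 1/(1 + o)))
(76 - 45)*Y(7) = (76 - 45)*((-3 - 1*7 + 7*(1 + 7)*(-3 - 1*7))/(1 + 7)) = 31*((-3 - 7 + 7*8*(-3 - 7))/8) = 31*((-3 - 7 + 7*8*(-10))/8) = 31*((-3 - 7 - 560)/8) = 31*((1/8)*(-570)) = 31*(-285/4) = -8835/4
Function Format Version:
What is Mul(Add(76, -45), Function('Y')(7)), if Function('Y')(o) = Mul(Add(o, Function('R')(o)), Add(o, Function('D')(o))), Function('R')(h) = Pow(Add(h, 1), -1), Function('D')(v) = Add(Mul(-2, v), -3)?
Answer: Rational(-8835, 4) ≈ -2208.8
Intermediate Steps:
Function('D')(v) = Add(-3, Mul(-2, v))
Function('R')(h) = Pow(Add(1, h), -1)
Function('Y')(o) = Mul(Add(-3, Mul(-1, o)), Add(o, Pow(Add(1, o), -1))) (Function('Y')(o) = Mul(Add(o, Pow(Add(1, o), -1)), Add(o, Add(-3, Mul(-2, o)))) = Mul(Add(o, Pow(Add(1, o), -1)), Add(-3, Mul(-1, o))) = Mul(Add(-3, Mul(-1, o)), Add(o, Pow(Add(1, o), -1))))
Mul(Add(76, -45), Function('Y')(7)) = Mul(Add(76, -45), Mul(Pow(Add(1, 7), -1), Add(-3, Mul(-1, 7), Mul(7, Add(1, 7), Add(-3, Mul(-1, 7)))))) = Mul(31, Mul(Pow(8, -1), Add(-3, -7, Mul(7, 8, Add(-3, -7))))) = Mul(31, Mul(Rational(1, 8), Add(-3, -7, Mul(7, 8, -10)))) = Mul(31, Mul(Rational(1, 8), Add(-3, -7, -560))) = Mul(31, Mul(Rational(1, 8), -570)) = Mul(31, Rational(-285, 4)) = Rational(-8835, 4)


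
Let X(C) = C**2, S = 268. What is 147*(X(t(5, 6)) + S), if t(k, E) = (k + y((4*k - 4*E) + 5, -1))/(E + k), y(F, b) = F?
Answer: 4772208/121 ≈ 39440.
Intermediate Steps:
t(k, E) = (5 - 4*E + 5*k)/(E + k) (t(k, E) = (k + ((4*k - 4*E) + 5))/(E + k) = (k + ((-4*E + 4*k) + 5))/(E + k) = (k + (5 - 4*E + 4*k))/(E + k) = (5 - 4*E + 5*k)/(E + k))
147*(X(t(5, 6)) + S) = 147*(((5 - 4*6 + 5*5)/(6 + 5))**2 + 268) = 147*(((5 - 24 + 25)/11)**2 + 268) = 147*(((1/11)*6)**2 + 268) = 147*((6/11)**2 + 268) = 147*(36/121 + 268) = 147*(32464/121) = 4772208/121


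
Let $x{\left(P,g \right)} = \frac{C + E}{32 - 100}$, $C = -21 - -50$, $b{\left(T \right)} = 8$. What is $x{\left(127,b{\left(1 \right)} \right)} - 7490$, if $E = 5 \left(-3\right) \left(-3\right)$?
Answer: $- \frac{254697}{34} \approx -7491.1$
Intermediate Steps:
$E = 45$ ($E = \left(-15\right) \left(-3\right) = 45$)
$C = 29$ ($C = -21 + 50 = 29$)
$x{\left(P,g \right)} = - \frac{37}{34}$ ($x{\left(P,g \right)} = \frac{29 + 45}{32 - 100} = \frac{74}{-68} = 74 \left(- \frac{1}{68}\right) = - \frac{37}{34}$)
$x{\left(127,b{\left(1 \right)} \right)} - 7490 = - \frac{37}{34} - 7490 = - \frac{254697}{34}$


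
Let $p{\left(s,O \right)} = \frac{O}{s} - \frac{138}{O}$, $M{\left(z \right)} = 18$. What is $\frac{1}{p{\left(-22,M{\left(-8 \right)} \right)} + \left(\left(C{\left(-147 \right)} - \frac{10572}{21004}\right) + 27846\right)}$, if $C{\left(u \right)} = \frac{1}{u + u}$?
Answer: $\frac{16981734}{472720672301} \approx 3.5923 \cdot 10^{-5}$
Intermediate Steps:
$C{\left(u \right)} = \frac{1}{2 u}$
$p{\left(s,O \right)} = - \frac{138}{O} + \frac{O}{s}$
$\frac{1}{p{\left(-22,M{\left(-8 \right)} \right)} + \left(\left(C{\left(-147 \right)} - \frac{10572}{21004}\right) + 27846\right)} = \frac{1}{\left(- \frac{138}{18} + \frac{18}{-22}\right) + \left(\left(\frac{1}{2 \left(-147\right)} - \frac{10572}{21004}\right) + 27846\right)} = \frac{1}{\left(\left(-138\right) \frac{1}{18} + 18 \left(- \frac{1}{22}\right)\right) + \left(\left(\frac{1}{2} \left(- \frac{1}{147}\right) - \frac{2643}{5251}\right) + 27846\right)} = \frac{1}{\left(- \frac{23}{3} - \frac{9}{11}\right) + \left(\left(- \frac{1}{294} - \frac{2643}{5251}\right) + 27846\right)} = \frac{1}{- \frac{280}{33} + \left(- \frac{782293}{1543794} + 27846\right)} = \frac{1}{- \frac{280}{33} + \frac{42987705431}{1543794}} = \frac{1}{\frac{472720672301}{16981734}} = \frac{16981734}{472720672301}$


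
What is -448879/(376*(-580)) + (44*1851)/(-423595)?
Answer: 34476318497/18475519520 ≈ 1.8661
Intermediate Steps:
-448879/(376*(-580)) + (44*1851)/(-423595) = -448879/(-218080) + 81444*(-1/423595) = -448879*(-1/218080) - 81444/423595 = 448879/218080 - 81444/423595 = 34476318497/18475519520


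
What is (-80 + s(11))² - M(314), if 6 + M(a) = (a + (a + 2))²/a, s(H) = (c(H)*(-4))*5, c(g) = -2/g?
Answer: 86880732/18997 ≈ 4573.4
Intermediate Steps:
s(H) = 40/H (s(H) = (-2/H*(-4))*5 = (8/H)*5 = 40/H)
M(a) = -6 + (2 + 2*a)²/a (M(a) = -6 + (a + (a + 2))²/a = -6 + (a + (2 + a))²/a = -6 + (2 + 2*a)²/a)
(-80 + s(11))² - M(314) = (-80 + 40/11)² - (-6 + 4*(1 + 314)²/314) = (-80 + 40*(1/11))² - (-6 + 4*(1/314)*315²) = (-80 + 40/11)² - (-6 + 4*(1/314)*99225) = (-840/11)² - (-6 + 198450/157) = 705600/121 - 1*197508/157 = 705600/121 - 197508/157 = 86880732/18997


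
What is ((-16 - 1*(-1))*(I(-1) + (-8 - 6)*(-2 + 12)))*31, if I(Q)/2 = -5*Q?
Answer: 60450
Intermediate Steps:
I(Q) = -10*Q (I(Q) = 2*(-5*Q) = -10*Q)
((-16 - 1*(-1))*(I(-1) + (-8 - 6)*(-2 + 12)))*31 = ((-16 - 1*(-1))*(-10*(-1) + (-8 - 6)*(-2 + 12)))*31 = ((-16 + 1)*(10 - 14*10))*31 = -15*(10 - 140)*31 = -15*(-130)*31 = 1950*31 = 60450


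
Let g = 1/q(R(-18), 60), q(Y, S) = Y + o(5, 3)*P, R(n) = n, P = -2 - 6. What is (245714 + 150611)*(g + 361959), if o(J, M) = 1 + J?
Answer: 9467924048225/66 ≈ 1.4345e+11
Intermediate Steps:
P = -8
q(Y, S) = -48 + Y (q(Y, S) = Y + (1 + 5)*(-8) = Y + 6*(-8) = Y - 48 = -48 + Y)
g = -1/66 (g = 1/(-48 - 18) = 1/(-66) = -1/66 ≈ -0.015152)
(245714 + 150611)*(g + 361959) = (245714 + 150611)*(-1/66 + 361959) = 396325*(23889293/66) = 9467924048225/66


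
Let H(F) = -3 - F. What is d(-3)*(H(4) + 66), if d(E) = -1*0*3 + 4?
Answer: 236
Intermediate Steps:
d(E) = 4 (d(E) = 0*3 + 4 = 0 + 4 = 4)
d(-3)*(H(4) + 66) = 4*((-3 - 1*4) + 66) = 4*((-3 - 4) + 66) = 4*(-7 + 66) = 4*59 = 236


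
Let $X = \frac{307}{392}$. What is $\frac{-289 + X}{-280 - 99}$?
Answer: $\frac{112981}{148568} \approx 0.76047$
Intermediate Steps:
$X = \frac{307}{392}$ ($X = 307 \cdot \frac{1}{392} = \frac{307}{392} \approx 0.78316$)
$\frac{-289 + X}{-280 - 99} = \frac{-289 + \frac{307}{392}}{-280 - 99} = - \frac{112981}{392 \left(-379\right)} = \left(- \frac{112981}{392}\right) \left(- \frac{1}{379}\right) = \frac{112981}{148568}$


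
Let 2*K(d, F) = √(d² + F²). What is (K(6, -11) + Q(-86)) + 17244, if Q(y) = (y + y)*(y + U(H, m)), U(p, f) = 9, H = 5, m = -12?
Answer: 30488 + √157/2 ≈ 30494.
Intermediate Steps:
Q(y) = 2*y*(9 + y) (Q(y) = (y + y)*(y + 9) = (2*y)*(9 + y) = 2*y*(9 + y))
K(d, F) = √(F² + d²)/2 (K(d, F) = √(d² + F²)/2 = √(F² + d²)/2)
(K(6, -11) + Q(-86)) + 17244 = (√((-11)² + 6²)/2 + 2*(-86)*(9 - 86)) + 17244 = (√(121 + 36)/2 + 2*(-86)*(-77)) + 17244 = (√157/2 + 13244) + 17244 = (13244 + √157/2) + 17244 = 30488 + √157/2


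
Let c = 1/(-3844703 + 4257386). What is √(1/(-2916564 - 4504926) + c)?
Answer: √265012749419960490/340302528630 ≈ 0.0015128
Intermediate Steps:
c = 1/412683 ≈ 2.4232e-6
√(1/(-2916564 - 4504926) + c) = √(1/(-2916564 - 4504926) + 1/412683) = √(1/(-7421490) + 1/412683) = √(-1/7421490 + 1/412683) = √(2336269/1020907585890) = √265012749419960490/340302528630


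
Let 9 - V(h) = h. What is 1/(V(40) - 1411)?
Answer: -1/1442 ≈ -0.00069348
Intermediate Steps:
V(h) = 9 - h
1/(V(40) - 1411) = 1/((9 - 1*40) - 1411) = 1/((9 - 40) - 1411) = 1/(-31 - 1411) = 1/(-1442) = -1/1442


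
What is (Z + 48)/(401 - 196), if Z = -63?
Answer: -3/41 ≈ -0.073171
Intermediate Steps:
(Z + 48)/(401 - 196) = (-63 + 48)/(401 - 196) = -15/205 = -15*1/205 = -3/41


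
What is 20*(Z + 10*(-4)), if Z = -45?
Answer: -1700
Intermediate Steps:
20*(Z + 10*(-4)) = 20*(-45 + 10*(-4)) = 20*(-45 - 40) = 20*(-85) = -1700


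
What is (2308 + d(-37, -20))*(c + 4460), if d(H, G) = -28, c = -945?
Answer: 8014200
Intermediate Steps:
(2308 + d(-37, -20))*(c + 4460) = (2308 - 28)*(-945 + 4460) = 2280*3515 = 8014200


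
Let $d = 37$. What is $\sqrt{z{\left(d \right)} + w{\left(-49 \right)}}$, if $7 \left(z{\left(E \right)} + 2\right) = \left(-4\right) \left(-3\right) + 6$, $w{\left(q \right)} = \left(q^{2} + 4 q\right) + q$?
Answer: $\frac{2 \sqrt{26418}}{7} \approx 46.439$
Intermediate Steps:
$w{\left(q \right)} = q^{2} + 5 q$
$z{\left(E \right)} = \frac{4}{7}$ ($z{\left(E \right)} = -2 + \frac{\left(-4\right) \left(-3\right) + 6}{7} = -2 + \frac{12 + 6}{7} = -2 + \frac{1}{7} \cdot 18 = -2 + \frac{18}{7} = \frac{4}{7}$)
$\sqrt{z{\left(d \right)} + w{\left(-49 \right)}} = \sqrt{\frac{4}{7} - 49 \left(5 - 49\right)} = \sqrt{\frac{4}{7} - -2156} = \sqrt{\frac{4}{7} + 2156} = \sqrt{\frac{15096}{7}} = \frac{2 \sqrt{26418}}{7}$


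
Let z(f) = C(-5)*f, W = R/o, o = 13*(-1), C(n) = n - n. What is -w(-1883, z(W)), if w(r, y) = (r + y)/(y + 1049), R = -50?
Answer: 1883/1049 ≈ 1.7950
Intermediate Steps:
C(n) = 0
o = -13
W = 50/13 (W = -50/(-13) = -50*(-1/13) = 50/13 ≈ 3.8462)
z(f) = 0 (z(f) = 0*f = 0)
w(r, y) = (r + y)/(1049 + y)
-w(-1883, z(W)) = -(-1883 + 0)/(1049 + 0) = -(-1883)/1049 = -1*(-1883/1049) = 1883/1049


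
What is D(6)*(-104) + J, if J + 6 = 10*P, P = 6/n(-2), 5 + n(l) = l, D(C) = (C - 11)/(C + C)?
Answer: 604/21 ≈ 28.762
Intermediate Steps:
D(C) = (-11 + C)/(2*C) (D(C) = (-11 + C)/((2*C)) = (-11 + C)*(1/(2*C)) = (-11 + C)/(2*C))
n(l) = -5 + l
P = -6/7 (P = 6/(-5 - 2) = 6/(-7) = 6*(-1/7) = -6/7 ≈ -0.85714)
J = -102/7 (J = -6 + 10*(-6/7) = -6 - 60/7 = -102/7 ≈ -14.571)
D(6)*(-104) + J = ((1/2)*(-11 + 6)/6)*(-104) - 102/7 = ((1/2)*(1/6)*(-5))*(-104) - 102/7 = -5/12*(-104) - 102/7 = 130/3 - 102/7 = 604/21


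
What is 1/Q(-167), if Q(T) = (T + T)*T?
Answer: 1/55778 ≈ 1.7928e-5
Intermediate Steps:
Q(T) = 2*T**2 (Q(T) = (2*T)*T = 2*T**2)
1/Q(-167) = 1/(2*(-167)**2) = 1/(2*27889) = 1/55778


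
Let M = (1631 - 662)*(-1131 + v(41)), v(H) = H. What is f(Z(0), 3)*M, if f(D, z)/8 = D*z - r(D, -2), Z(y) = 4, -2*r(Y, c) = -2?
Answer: -92946480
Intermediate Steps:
r(Y, c) = 1 (r(Y, c) = -½*(-2) = 1)
f(D, z) = -8 + 8*D*z (f(D, z) = 8*(D*z - 1*1) = 8*(D*z - 1) = 8*(-1 + D*z) = -8 + 8*D*z)
M = -1056210 (M = (1631 - 662)*(-1131 + 41) = 969*(-1090) = -1056210)
f(Z(0), 3)*M = (-8 + 8*4*3)*(-1056210) = (-8 + 96)*(-1056210) = 88*(-1056210) = -92946480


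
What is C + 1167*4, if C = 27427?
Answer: 32095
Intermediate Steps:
C + 1167*4 = 27427 + 1167*4 = 27427 + 4668 = 32095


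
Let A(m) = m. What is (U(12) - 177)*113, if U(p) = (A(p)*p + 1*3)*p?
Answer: 179331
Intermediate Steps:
U(p) = p*(3 + p²) (U(p) = (p*p + 1*3)*p = (p² + 3)*p = (3 + p²)*p = p*(3 + p²))
(U(12) - 177)*113 = (12*(3 + 12²) - 177)*113 = (12*(3 + 144) - 177)*113 = (12*147 - 177)*113 = (1764 - 177)*113 = 1587*113 = 179331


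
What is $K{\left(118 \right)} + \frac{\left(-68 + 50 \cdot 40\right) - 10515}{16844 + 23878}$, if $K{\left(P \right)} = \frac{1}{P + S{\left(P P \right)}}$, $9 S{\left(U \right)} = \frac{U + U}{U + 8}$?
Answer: $- \frac{5088549305}{25151997596} \approx -0.20231$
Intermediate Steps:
$S{\left(U \right)} = \frac{2 U}{9 \left(8 + U\right)}$ ($S{\left(U \right)} = \frac{\left(U + U\right) \frac{1}{U + 8}}{9} = \frac{2 U \frac{1}{8 + U}}{9} = \frac{2 U}{9 \left(8 + U\right)}$)
$K{\left(P \right)} = \frac{1}{P + \frac{2 P^{2}}{9 \left(8 + P^{2}\right)}}$ ($K{\left(P \right)} = \frac{1}{P + \frac{2 P P}{9 \left(8 + P P\right)}} = \frac{1}{P + \frac{2 P^{2}}{9 \left(8 + P^{2}\right)}}$)
$K{\left(118 \right)} + \frac{\left(-68 + 50 \cdot 40\right) - 10515}{16844 + 23878} = \frac{9 \left(8 + 118^{2}\right)}{118 \left(72 + 2 \cdot 118 + 9 \cdot 118^{2}\right)} + \frac{\left(-68 + 50 \cdot 40\right) - 10515}{16844 + 23878} = 9 \cdot \frac{1}{118} \frac{1}{72 + 236 + 9 \cdot 13924} \left(8 + 13924\right) + \frac{\left(-68 + 2000\right) - 10515}{40722} = 9 \cdot \frac{1}{118} \frac{1}{72 + 236 + 125316} \cdot 13932 + \left(1932 - 10515\right) \frac{1}{40722} = 9 \cdot \frac{1}{118} \cdot \frac{1}{125624} \cdot 13932 - \frac{2861}{13574} = \frac{31347}{3705908} - \frac{2861}{13574} = - \frac{5088549305}{25151997596}$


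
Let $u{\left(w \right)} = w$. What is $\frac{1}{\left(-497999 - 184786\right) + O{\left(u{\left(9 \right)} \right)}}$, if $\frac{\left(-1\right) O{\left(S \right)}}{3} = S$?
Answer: $- \frac{1}{682812} \approx -1.4645 \cdot 10^{-6}$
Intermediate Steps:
$O{\left(S \right)} = - 3 S$
$\frac{1}{\left(-497999 - 184786\right) + O{\left(u{\left(9 \right)} \right)}} = \frac{1}{\left(-497999 - 184786\right) - 27} = \frac{1}{-682785 - 27} = \frac{1}{-682812} = - \frac{1}{682812}$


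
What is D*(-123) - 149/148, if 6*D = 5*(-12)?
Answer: 181891/148 ≈ 1229.0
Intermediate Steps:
D = -10 (D = (5*(-12))/6 = (⅙)*(-60) = -10)
D*(-123) - 149/148 = -10*(-123) - 149/148 = 1230 - 149*1/148 = 1230 - 149/148 = 181891/148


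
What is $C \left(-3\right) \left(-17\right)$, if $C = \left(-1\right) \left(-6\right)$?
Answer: $306$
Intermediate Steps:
$C = 6$
$C \left(-3\right) \left(-17\right) = 6 \left(-3\right) \left(-17\right) = \left(-18\right) \left(-17\right) = 306$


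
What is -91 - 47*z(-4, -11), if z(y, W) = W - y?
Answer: 238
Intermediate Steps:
-91 - 47*z(-4, -11) = -91 - 47*(-11 - 1*(-4)) = -91 - 47*(-11 + 4) = -91 - 47*(-7) = -91 + 329 = 238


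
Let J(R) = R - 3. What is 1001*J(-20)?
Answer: -23023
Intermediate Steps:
J(R) = -3 + R
1001*J(-20) = 1001*(-3 - 20) = 1001*(-23) = -23023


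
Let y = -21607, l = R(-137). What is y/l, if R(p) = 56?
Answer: -21607/56 ≈ -385.84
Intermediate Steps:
l = 56
y/l = -21607/56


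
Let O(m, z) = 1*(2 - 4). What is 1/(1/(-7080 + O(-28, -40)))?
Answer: -7082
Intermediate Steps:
O(m, z) = -2 (O(m, z) = 1*(-2) = -2)
1/(1/(-7080 + O(-28, -40))) = 1/(1/(-7080 - 2)) = 1/(1/(-7082)) = 1/(-1/7082) = -7082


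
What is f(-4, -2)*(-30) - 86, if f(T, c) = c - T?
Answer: -146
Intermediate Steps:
f(-4, -2)*(-30) - 86 = (-2 - 1*(-4))*(-30) - 86 = (-2 + 4)*(-30) - 86 = 2*(-30) - 86 = -60 - 86 = -146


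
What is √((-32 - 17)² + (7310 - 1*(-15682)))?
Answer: √25393 ≈ 159.35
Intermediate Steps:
√((-32 - 17)² + (7310 - 1*(-15682))) = √((-49)² + (7310 + 15682)) = √(2401 + 22992) = √25393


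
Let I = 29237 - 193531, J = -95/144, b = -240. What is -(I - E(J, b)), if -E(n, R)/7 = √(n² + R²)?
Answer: 164294 - 35*√47776105/144 ≈ 1.6261e+5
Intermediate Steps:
J = -95/144 (J = -95*1/144 = -95/144 ≈ -0.65972)
I = -164294
E(n, R) = -7*√(R² + n²) (E(n, R) = -7*√(n² + R²) = -7*√(R² + n²))
-(I - E(J, b)) = -(-164294 - (-7)*√((-240)² + (-95/144)²)) = -(-164294 - (-7)*√(57600 + 9025/20736)) = -(-164294 - (-7)*√(1194402625/20736)) = -(-164294 - (-7)*5*√47776105/144) = -(-164294 - (-35)*√47776105/144) = -(-164294 + 35*√47776105/144) = 164294 - 35*√47776105/144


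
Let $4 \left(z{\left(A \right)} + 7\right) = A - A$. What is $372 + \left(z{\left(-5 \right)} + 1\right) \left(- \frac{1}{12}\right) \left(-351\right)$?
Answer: $\frac{393}{2} \approx 196.5$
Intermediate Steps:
$z{\left(A \right)} = -7$ ($z{\left(A \right)} = -7 + \frac{A - A}{4} = -7 + \frac{1}{4} \cdot 0 = -7 + 0 = -7$)
$372 + \left(z{\left(-5 \right)} + 1\right) \left(- \frac{1}{12}\right) \left(-351\right) = 372 + \left(-7 + 1\right) \left(- \frac{1}{12}\right) \left(-351\right) = 372 + - 6 \left(\left(-1\right) \frac{1}{12}\right) \left(-351\right) = 372 + \left(-6\right) \left(- \frac{1}{12}\right) \left(-351\right) = 372 + \frac{1}{2} \left(-351\right) = 372 - \frac{351}{2} = \frac{393}{2}$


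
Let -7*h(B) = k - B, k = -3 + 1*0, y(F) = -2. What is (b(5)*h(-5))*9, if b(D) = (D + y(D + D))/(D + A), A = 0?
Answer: -54/35 ≈ -1.5429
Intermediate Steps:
k = -3 (k = -3 + 0 = -3)
h(B) = 3/7 + B/7 (h(B) = -(-3 - B)/7 = 3/7 + B/7)
b(D) = (-2 + D)/D (b(D) = (D - 2)/(D + 0) = (-2 + D)/D)
(b(5)*h(-5))*9 = (((-2 + 5)/5)*(3/7 + (1/7)*(-5)))*9 = (((1/5)*3)*(3/7 - 5/7))*9 = ((3/5)*(-2/7))*9 = -6/35*9 = -54/35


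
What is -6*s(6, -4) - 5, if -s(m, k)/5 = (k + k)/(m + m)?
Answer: -25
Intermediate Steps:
s(m, k) = -5*k/m (s(m, k) = -5*(k + k)/(m + m) = -5*2*k/(2*m) = -5*2*k*1/(2*m) = -5*k/m)
-6*s(6, -4) - 5 = -(-30)*(-4)/6 - 5 = -6*10/3 - 5 = -20 - 5 = -25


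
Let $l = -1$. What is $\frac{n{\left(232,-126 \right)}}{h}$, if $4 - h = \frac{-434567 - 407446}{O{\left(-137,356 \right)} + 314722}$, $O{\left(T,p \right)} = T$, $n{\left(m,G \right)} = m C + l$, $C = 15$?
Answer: $\frac{1094441215}{2100353} \approx 521.08$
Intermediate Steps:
$n{\left(m,G \right)} = -1 + 15 m$ ($n{\left(m,G \right)} = m 15 - 1 = 15 m - 1 = -1 + 15 m$)
$h = \frac{2100353}{314585}$ ($h = 4 - \frac{-434567 - 407446}{-137 + 314722} = 4 - - \frac{842013}{314585} = 4 + \frac{842013}{314585} = \frac{2100353}{314585} \approx 6.6766$)
$\frac{n{\left(232,-126 \right)}}{h} = \frac{-1 + 15 \cdot 232}{\frac{2100353}{314585}} = \left(-1 + 3480\right) \frac{314585}{2100353} = 3479 \cdot \frac{314585}{2100353} = \frac{1094441215}{2100353}$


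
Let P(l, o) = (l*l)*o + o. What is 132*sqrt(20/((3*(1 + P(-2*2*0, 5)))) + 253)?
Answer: 44*sqrt(2287) ≈ 2104.2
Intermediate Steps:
P(l, o) = o + o*l**2 (P(l, o) = l**2*o + o = o*l**2 + o = o + o*l**2)
132*sqrt(20/((3*(1 + P(-2*2*0, 5)))) + 253) = 132*sqrt(20/((3*(1 + 5*(1 + (-2*2*0)**2)))) + 253) = 132*sqrt(20/((3*(1 + 5*(1 + (-4*0)**2)))) + 253) = 132*sqrt(20/((3*(1 + 5*(1 + 0**2)))) + 253) = 132*sqrt(20/((3*(1 + 5*(1 + 0)))) + 253) = 132*sqrt(20/((3*(1 + 5*1))) + 253) = 132*sqrt(20/((3*(1 + 5))) + 253) = 132*sqrt(20/((3*6)) + 253) = 132*sqrt(20/18 + 253) = 132*sqrt(20*(1/18) + 253) = 132*sqrt(10/9 + 253) = 132*sqrt(2287/9) = 132*(sqrt(2287)/3) = 44*sqrt(2287)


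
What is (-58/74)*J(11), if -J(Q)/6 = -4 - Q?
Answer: -2610/37 ≈ -70.541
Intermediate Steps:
J(Q) = 24 + 6*Q (J(Q) = -6*(-4 - Q) = 24 + 6*Q)
(-58/74)*J(11) = (-58/74)*(24 + 6*11) = (-58*1/74)*(24 + 66) = -29/37*90 = -2610/37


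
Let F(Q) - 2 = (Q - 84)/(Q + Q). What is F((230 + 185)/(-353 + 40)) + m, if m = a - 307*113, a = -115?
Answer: -28860613/830 ≈ -34772.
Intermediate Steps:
F(Q) = 2 + (-84 + Q)/(2*Q) (F(Q) = 2 + (Q - 84)/(Q + Q) = 2 + (-84 + Q)/((2*Q)) = 2 + (-84 + Q)*(1/(2*Q)) = 2 + (-84 + Q)/(2*Q))
m = -34806 (m = -115 - 307*113 = -115 - 34691 = -34806)
F((230 + 185)/(-353 + 40)) + m = (5/2 - 42*(-353 + 40)/(230 + 185)) - 34806 = (5/2 - 42/(415/(-313))) - 34806 = (5/2 - 42/(415*(-1/313))) - 34806 = (5/2 - 42/(-415/313)) - 34806 = (5/2 - 42*(-313/415)) - 34806 = (5/2 + 13146/415) - 34806 = 28367/830 - 34806 = -28860613/830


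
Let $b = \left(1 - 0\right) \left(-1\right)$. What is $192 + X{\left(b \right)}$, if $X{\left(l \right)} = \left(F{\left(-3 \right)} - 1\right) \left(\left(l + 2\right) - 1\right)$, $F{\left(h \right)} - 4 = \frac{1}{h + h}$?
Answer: $192$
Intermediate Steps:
$F{\left(h \right)} = 4 + \frac{1}{2 h}$ ($F{\left(h \right)} = 4 + \frac{1}{h + h} = 4 + \frac{1}{2 h}$)
$b = -1$ ($b = \left(1 + 0\right) \left(-1\right) = 1 \left(-1\right) = -1$)
$X{\left(l \right)} = \frac{17}{6} + \frac{17 l}{6}$ ($X{\left(l \right)} = \left(\left(4 + \frac{1}{2 \left(-3\right)}\right) - 1\right) \left(\left(l + 2\right) - 1\right) = \left(\left(4 + \frac{1}{2} \left(- \frac{1}{3}\right)\right) - 1\right) \left(\left(2 + l\right) - 1\right) = \left(\left(4 - \frac{1}{6}\right) - 1\right) \left(1 + l\right) = \left(\frac{23}{6} - 1\right) \left(1 + l\right) = \frac{17 \left(1 + l\right)}{6} = \frac{17}{6} + \frac{17 l}{6}$)
$192 + X{\left(b \right)} = 192 + \left(\frac{17}{6} + \frac{17}{6} \left(-1\right)\right) = 192 + \left(\frac{17}{6} - \frac{17}{6}\right) = 192 + 0 = 192$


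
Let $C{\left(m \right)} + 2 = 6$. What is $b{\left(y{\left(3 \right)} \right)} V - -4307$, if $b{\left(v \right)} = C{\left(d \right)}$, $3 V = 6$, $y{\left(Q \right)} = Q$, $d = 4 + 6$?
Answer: $4315$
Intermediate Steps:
$d = 10$
$V = 2$ ($V = \frac{1}{3} \cdot 6 = 2$)
$C{\left(m \right)} = 4$ ($C{\left(m \right)} = -2 + 6 = 4$)
$b{\left(v \right)} = 4$
$b{\left(y{\left(3 \right)} \right)} V - -4307 = 4 \cdot 2 - -4307 = 8 + 4307 = 4315$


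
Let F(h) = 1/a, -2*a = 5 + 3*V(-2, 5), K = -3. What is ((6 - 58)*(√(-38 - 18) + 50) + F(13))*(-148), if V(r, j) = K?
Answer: 384726 + 15392*I*√14 ≈ 3.8473e+5 + 57592.0*I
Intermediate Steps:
V(r, j) = -3
a = 2 (a = -(5 + 3*(-3))/2 = -(5 - 9)/2 = -½*(-4) = 2)
F(h) = ½ (F(h) = 1/2 = ½)
((6 - 58)*(√(-38 - 18) + 50) + F(13))*(-148) = ((6 - 58)*(√(-38 - 18) + 50) + ½)*(-148) = (-52*(√(-56) + 50) + ½)*(-148) = (-52*(2*I*√14 + 50) + ½)*(-148) = (-52*(50 + 2*I*√14) + ½)*(-148) = ((-2600 - 104*I*√14) + ½)*(-148) = (-5199/2 - 104*I*√14)*(-148) = 384726 + 15392*I*√14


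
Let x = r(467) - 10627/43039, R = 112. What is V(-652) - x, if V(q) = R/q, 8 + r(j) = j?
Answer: -3219521754/7015357 ≈ -458.92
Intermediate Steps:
r(j) = -8 + j
V(q) = 112/q
x = 19744274/43039 (x = (-8 + 467) - 10627/43039 = 459 - 10627/43039 = 19744274/43039 ≈ 458.75)
V(-652) - x = 112/(-652) - 1*19744274/43039 = 112*(-1/652) - 19744274/43039 = -28/163 - 19744274/43039 = -3219521754/7015357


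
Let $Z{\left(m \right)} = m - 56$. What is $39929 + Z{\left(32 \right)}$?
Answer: $39905$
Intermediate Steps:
$Z{\left(m \right)} = -56 + m$ ($Z{\left(m \right)} = m - 56 = -56 + m$)
$39929 + Z{\left(32 \right)} = 39929 + \left(-56 + 32\right) = 39929 - 24 = 39905$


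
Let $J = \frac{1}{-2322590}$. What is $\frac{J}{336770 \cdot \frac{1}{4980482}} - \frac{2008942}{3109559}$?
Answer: $- \frac{785683498525269019}{1216115305947636850} \approx -0.64606$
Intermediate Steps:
$J = - \frac{1}{2322590} \approx -4.3055 \cdot 10^{-7}$
$\frac{J}{336770 \cdot \frac{1}{4980482}} - \frac{2008942}{3109559} = - \frac{1}{2322590 \cdot \frac{336770}{4980482}} - \frac{2008942}{3109559} = - \frac{1}{2322590 \cdot 336770 \cdot \frac{1}{4980482}} - \frac{2008942}{3109559} = - \frac{1}{2322590 \cdot \frac{168385}{2490241}} - \frac{2008942}{3109559} = \left(- \frac{1}{2322590}\right) \frac{2490241}{168385} - \frac{2008942}{3109559} = - \frac{2490241}{391089317150} - \frac{2008942}{3109559} = - \frac{785683498525269019}{1216115305947636850}$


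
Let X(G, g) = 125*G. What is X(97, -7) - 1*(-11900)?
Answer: 24025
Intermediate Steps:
X(97, -7) - 1*(-11900) = 125*97 - 1*(-11900) = 12125 + 11900 = 24025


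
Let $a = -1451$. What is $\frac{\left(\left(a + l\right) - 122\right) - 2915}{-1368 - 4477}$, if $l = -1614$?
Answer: $\frac{6102}{5845} \approx 1.044$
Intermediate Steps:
$\frac{\left(\left(a + l\right) - 122\right) - 2915}{-1368 - 4477} = \frac{\left(\left(-1451 - 1614\right) - 122\right) - 2915}{-1368 - 4477} = \frac{\left(-3065 - 122\right) - 2915}{-5845} = \left(-3187 - 2915\right) \left(- \frac{1}{5845}\right) = \left(-6102\right) \left(- \frac{1}{5845}\right) = \frac{6102}{5845}$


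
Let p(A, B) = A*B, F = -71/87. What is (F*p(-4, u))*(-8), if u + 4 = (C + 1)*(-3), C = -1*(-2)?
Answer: 29536/87 ≈ 339.49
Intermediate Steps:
C = 2
u = -13 (u = -4 + (2 + 1)*(-3) = -4 + 3*(-3) = -4 - 9 = -13)
F = -71/87 (F = -71*1/87 = -71/87 ≈ -0.81609)
(F*p(-4, u))*(-8) = -(-284)*(-13)/87*(-8) = -71/87*52*(-8) = -3692/87*(-8) = 29536/87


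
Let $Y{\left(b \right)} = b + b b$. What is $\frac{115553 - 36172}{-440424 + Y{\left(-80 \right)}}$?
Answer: $- \frac{79381}{434104} \approx -0.18286$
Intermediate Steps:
$Y{\left(b \right)} = b + b^{2}$
$\frac{115553 - 36172}{-440424 + Y{\left(-80 \right)}} = \frac{115553 - 36172}{-440424 - 80 \left(1 - 80\right)} = \frac{79381}{-440424 - -6320} = \frac{79381}{-440424 + 6320} = \frac{79381}{-434104} = 79381 \left(- \frac{1}{434104}\right) = - \frac{79381}{434104}$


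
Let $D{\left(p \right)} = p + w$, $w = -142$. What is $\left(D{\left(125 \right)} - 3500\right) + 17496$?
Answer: $13979$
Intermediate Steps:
$D{\left(p \right)} = -142 + p$ ($D{\left(p \right)} = p - 142 = -142 + p$)
$\left(D{\left(125 \right)} - 3500\right) + 17496 = \left(\left(-142 + 125\right) - 3500\right) + 17496 = \left(-17 - 3500\right) + 17496 = -3517 + 17496 = 13979$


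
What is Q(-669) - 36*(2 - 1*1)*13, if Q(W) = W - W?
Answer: -468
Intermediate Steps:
Q(W) = 0
Q(-669) - 36*(2 - 1*1)*13 = 0 - 36*(2 - 1*1)*13 = 0 - 36*(2 - 1)*13 = 0 - 36*1*13 = 0 - 36*13 = 0 - 1*468 = 0 - 468 = -468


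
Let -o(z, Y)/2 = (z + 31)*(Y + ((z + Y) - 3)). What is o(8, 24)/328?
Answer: -2067/164 ≈ -12.604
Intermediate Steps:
o(z, Y) = -2*(31 + z)*(-3 + z + 2*Y) (o(z, Y) = -2*(z + 31)*(Y + ((z + Y) - 3)) = -2*(31 + z)*(Y + ((Y + z) - 3)) = -2*(31 + z)*(Y + (-3 + Y + z)) = -2*(31 + z)*(-3 + z + 2*Y))
o(8, 24)/328 = (186 - 124*24 - 56*8 - 2*8² - 4*24*8)/328 = (186 - 2976 - 448 - 2*64 - 768)*(1/328) = (186 - 2976 - 448 - 128 - 768)*(1/328) = -4134*1/328 = -2067/164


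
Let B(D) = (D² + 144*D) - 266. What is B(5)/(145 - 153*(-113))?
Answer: 479/17434 ≈ 0.027475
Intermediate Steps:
B(D) = -266 + D² + 144*D
B(5)/(145 - 153*(-113)) = (-266 + 5² + 144*5)/(145 - 153*(-113)) = (-266 + 25 + 720)/(145 + 17289) = 479/17434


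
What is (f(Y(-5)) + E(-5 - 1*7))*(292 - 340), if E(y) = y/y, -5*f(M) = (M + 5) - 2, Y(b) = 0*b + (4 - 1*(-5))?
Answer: 336/5 ≈ 67.200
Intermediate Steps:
Y(b) = 9 (Y(b) = 0 + (4 + 5) = 0 + 9 = 9)
f(M) = -⅗ - M/5 (f(M) = -((M + 5) - 2)/5 = -((5 + M) - 2)/5 = -(3 + M)/5 = -⅗ - M/5)
E(y) = 1
(f(Y(-5)) + E(-5 - 1*7))*(292 - 340) = ((-⅗ - ⅕*9) + 1)*(292 - 340) = ((-⅗ - 9/5) + 1)*(-48) = (-12/5 + 1)*(-48) = -7/5*(-48) = 336/5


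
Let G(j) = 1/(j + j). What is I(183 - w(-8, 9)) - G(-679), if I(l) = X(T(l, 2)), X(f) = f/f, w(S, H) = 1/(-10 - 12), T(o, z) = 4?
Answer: 1359/1358 ≈ 1.0007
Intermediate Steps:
w(S, H) = -1/22 (w(S, H) = 1/(-22) = -1/22)
X(f) = 1
I(l) = 1
G(j) = 1/(2*j)
I(183 - w(-8, 9)) - G(-679) = 1 - 1/(2*(-679)) = 1 - (-1)/(2*679) = 1 - 1*(-1/1358) = 1 + 1/1358 = 1359/1358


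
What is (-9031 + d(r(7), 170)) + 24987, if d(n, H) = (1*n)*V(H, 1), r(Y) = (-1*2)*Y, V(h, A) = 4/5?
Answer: 79724/5 ≈ 15945.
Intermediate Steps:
V(h, A) = ⅘ (V(h, A) = 4*(⅕) = ⅘)
r(Y) = -2*Y
d(n, H) = 4*n/5 (d(n, H) = (1*n)*(⅘) = n*(⅘) = 4*n/5)
(-9031 + d(r(7), 170)) + 24987 = (-9031 + 4*(-2*7)/5) + 24987 = (-9031 + (⅘)*(-14)) + 24987 = (-9031 - 56/5) + 24987 = -45211/5 + 24987 = 79724/5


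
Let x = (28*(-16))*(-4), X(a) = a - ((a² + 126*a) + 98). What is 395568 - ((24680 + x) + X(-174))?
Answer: 377720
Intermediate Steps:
X(a) = -98 - a² - 125*a (X(a) = a - (98 + a² + 126*a) = a + (-98 - a² - 126*a) = -98 - a² - 125*a)
x = 1792 (x = -448*(-4) = 1792)
395568 - ((24680 + x) + X(-174)) = 395568 - ((24680 + 1792) + (-98 - 1*(-174)² - 125*(-174))) = 395568 - (26472 + (-98 - 1*30276 + 21750)) = 395568 - (26472 + (-98 - 30276 + 21750)) = 395568 - (26472 - 8624) = 395568 - 1*17848 = 395568 - 17848 = 377720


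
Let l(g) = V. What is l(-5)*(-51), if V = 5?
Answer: -255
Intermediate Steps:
l(g) = 5
l(-5)*(-51) = 5*(-51) = -255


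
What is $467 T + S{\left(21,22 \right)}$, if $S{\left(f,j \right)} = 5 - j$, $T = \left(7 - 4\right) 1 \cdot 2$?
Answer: $2785$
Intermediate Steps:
$T = 6$ ($T = 3 \cdot 2 = 6$)
$467 T + S{\left(21,22 \right)} = 467 \cdot 6 + \left(5 - 22\right) = 2802 + \left(5 - 22\right) = 2802 - 17 = 2785$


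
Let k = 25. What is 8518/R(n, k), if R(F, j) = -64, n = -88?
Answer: -4259/32 ≈ -133.09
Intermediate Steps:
8518/R(n, k) = 8518/(-64) = 8518*(-1/64) = -4259/32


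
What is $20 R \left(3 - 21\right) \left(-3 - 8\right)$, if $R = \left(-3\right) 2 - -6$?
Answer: $0$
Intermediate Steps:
$R = 0$ ($R = -6 + 6 = 0$)
$20 R \left(3 - 21\right) \left(-3 - 8\right) = 20 \cdot 0 \left(3 - 21\right) \left(-3 - 8\right) = 0 \left(\left(-18\right) \left(-11\right)\right) = 0 \cdot 198 = 0$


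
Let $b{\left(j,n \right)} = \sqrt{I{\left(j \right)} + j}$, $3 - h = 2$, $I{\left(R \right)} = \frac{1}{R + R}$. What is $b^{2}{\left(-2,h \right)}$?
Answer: $- \frac{9}{4} \approx -2.25$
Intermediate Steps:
$I{\left(R \right)} = \frac{1}{2 R}$
$h = 1$ ($h = 3 - 2 = 1$)
$b{\left(j,n \right)} = \sqrt{j + \frac{1}{2 j}}$ ($b{\left(j,n \right)} = \sqrt{\frac{1}{2 j} + j} = \sqrt{j + \frac{1}{2 j}}$)
$b^{2}{\left(-2,h \right)} = \left(\frac{\sqrt{\frac{2}{-2} + 4 \left(-2\right)}}{2}\right)^{2} = \left(\frac{\sqrt{2 \left(- \frac{1}{2}\right) - 8}}{2}\right)^{2} = \left(\frac{\sqrt{-1 - 8}}{2}\right)^{2} = \left(\frac{\sqrt{-9}}{2}\right)^{2} = \left(\frac{3 i}{2}\right)^{2} = - \frac{9}{4}$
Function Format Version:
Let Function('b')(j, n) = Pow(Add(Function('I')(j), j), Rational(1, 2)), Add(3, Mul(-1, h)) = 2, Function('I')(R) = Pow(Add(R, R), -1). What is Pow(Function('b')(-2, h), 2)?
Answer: Rational(-9, 4) ≈ -2.2500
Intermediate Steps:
Function('I')(R) = Mul(Rational(1, 2), Pow(R, -1)) (Function('I')(R) = Pow(Mul(2, R), -1) = Mul(Rational(1, 2), Pow(R, -1)))
h = 1 (h = Add(3, Mul(-1, 2)) = Add(3, -2) = 1)
Function('b')(j, n) = Pow(Add(j, Mul(Rational(1, 2), Pow(j, -1))), Rational(1, 2)) (Function('b')(j, n) = Pow(Add(Mul(Rational(1, 2), Pow(j, -1)), j), Rational(1, 2)) = Pow(Add(j, Mul(Rational(1, 2), Pow(j, -1))), Rational(1, 2)))
Pow(Function('b')(-2, h), 2) = Pow(Mul(Rational(1, 2), Pow(Add(Mul(2, Pow(-2, -1)), Mul(4, -2)), Rational(1, 2))), 2) = Pow(Mul(Rational(1, 2), Pow(Add(Mul(2, Rational(-1, 2)), -8), Rational(1, 2))), 2) = Pow(Mul(Rational(1, 2), Pow(Add(-1, -8), Rational(1, 2))), 2) = Pow(Mul(Rational(1, 2), Pow(-9, Rational(1, 2))), 2) = Pow(Mul(Rational(1, 2), Mul(3, I)), 2) = Pow(Mul(Rational(3, 2), I), 2) = Rational(-9, 4)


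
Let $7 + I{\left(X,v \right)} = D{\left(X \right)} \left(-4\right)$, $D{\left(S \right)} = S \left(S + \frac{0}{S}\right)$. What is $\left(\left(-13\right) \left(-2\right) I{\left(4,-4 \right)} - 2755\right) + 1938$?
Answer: $-2663$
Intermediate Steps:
$D{\left(S \right)} = S^{2}$ ($D{\left(S \right)} = S \left(S + 0\right) = S S = S^{2}$)
$I{\left(X,v \right)} = -7 - 4 X^{2}$ ($I{\left(X,v \right)} = -7 + X^{2} \left(-4\right) = -7 - 4 X^{2}$)
$\left(\left(-13\right) \left(-2\right) I{\left(4,-4 \right)} - 2755\right) + 1938 = \left(\left(-13\right) \left(-2\right) \left(-7 - 4 \cdot 4^{2}\right) - 2755\right) + 1938 = \left(26 \left(-7 - 64\right) - 2755\right) + 1938 = \left(26 \left(-71\right) - 2755\right) + 1938 = \left(-1846 - 2755\right) + 1938 = -4601 + 1938 = -2663$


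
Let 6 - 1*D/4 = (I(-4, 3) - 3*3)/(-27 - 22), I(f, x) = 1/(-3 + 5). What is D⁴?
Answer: 1700843738896/5764801 ≈ 2.9504e+5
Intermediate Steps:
I(f, x) = ½ (I(f, x) = 1/2 = ½)
D = 1142/49 (D = 24 - 4*(½ - 3*3)/(-27 - 22) = 24 - 4*(½ - 9)/(-49) = 24 - (-34)*(-1)/49 = 24 - 4*17/98 = 24 - 34/49 = 1142/49 ≈ 23.306)
D⁴ = (1142/49)⁴ = 1700843738896/5764801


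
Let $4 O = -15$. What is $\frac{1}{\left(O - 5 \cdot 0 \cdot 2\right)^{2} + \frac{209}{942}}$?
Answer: $\frac{7536}{107647} \approx 0.070007$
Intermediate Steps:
$O = - \frac{15}{4}$ ($O = \frac{1}{4} \left(-15\right) = - \frac{15}{4} \approx -3.75$)
$\frac{1}{\left(O - 5 \cdot 0 \cdot 2\right)^{2} + \frac{209}{942}} = \frac{1}{\left(- \frac{15}{4} - 5 \cdot 0 \cdot 2\right)^{2} + \frac{209}{942}} = \frac{1}{\left(- \frac{15}{4} - 0\right)^{2} + 209 \cdot \frac{1}{942}} = \frac{1}{\left(- \frac{15}{4} + 0\right)^{2} + \frac{209}{942}} = \frac{1}{\left(- \frac{15}{4}\right)^{2} + \frac{209}{942}} = \frac{1}{\frac{225}{16} + \frac{209}{942}} = \frac{1}{\frac{107647}{7536}} = \frac{7536}{107647}$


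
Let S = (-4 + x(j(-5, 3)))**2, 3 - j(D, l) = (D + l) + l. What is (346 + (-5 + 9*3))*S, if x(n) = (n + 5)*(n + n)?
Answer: 211968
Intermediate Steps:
j(D, l) = 3 - D - 2*l (j(D, l) = 3 - ((D + l) + l) = 3 - (D + 2*l) = 3 + (-D - 2*l) = 3 - D - 2*l)
x(n) = 2*n*(5 + n) (x(n) = (5 + n)*(2*n) = 2*n*(5 + n))
S = 576 (S = (-4 + 2*(3 - 1*(-5) - 2*3)*(5 + (3 - 1*(-5) - 2*3)))**2 = (-4 + 2*(3 + 5 - 6)*(5 + (3 + 5 - 6)))**2 = (-4 + 2*2*(5 + 2))**2 = (-4 + 2*2*7)**2 = (-4 + 28)**2 = 24**2 = 576)
(346 + (-5 + 9*3))*S = (346 + (-5 + 9*3))*576 = (346 + (-5 + 27))*576 = (346 + 22)*576 = 368*576 = 211968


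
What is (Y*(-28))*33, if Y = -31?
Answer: 28644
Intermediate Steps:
(Y*(-28))*33 = -31*(-28)*33 = 868*33 = 28644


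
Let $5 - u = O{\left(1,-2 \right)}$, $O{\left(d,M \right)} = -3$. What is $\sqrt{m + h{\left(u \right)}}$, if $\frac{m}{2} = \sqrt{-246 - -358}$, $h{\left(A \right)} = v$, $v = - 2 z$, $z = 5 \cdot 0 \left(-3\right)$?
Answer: $2 \sqrt{2} \sqrt[4]{7} \approx 4.6007$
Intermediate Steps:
$u = 8$ ($u = 5 - -3 = 5 + 3 = 8$)
$z = 0$ ($z = 0 \left(-3\right) = 0$)
$v = 0$ ($v = \left(-2\right) 0 = 0$)
$h{\left(A \right)} = 0$
$m = 8 \sqrt{7}$ ($m = 2 \sqrt{-246 - -358} = 2 \sqrt{-246 + \left(-568 + 926\right)} = 2 \sqrt{-246 + 358} = 2 \sqrt{112} = 2 \cdot 4 \sqrt{7} = 8 \sqrt{7} \approx 21.166$)
$\sqrt{m + h{\left(u \right)}} = \sqrt{8 \sqrt{7} + 0} = \sqrt{8 \sqrt{7}} = 2 \sqrt{2} \sqrt[4]{7}$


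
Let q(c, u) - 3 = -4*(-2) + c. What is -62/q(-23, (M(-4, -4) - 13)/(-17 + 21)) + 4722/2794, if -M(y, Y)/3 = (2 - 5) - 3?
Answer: 57473/8382 ≈ 6.8567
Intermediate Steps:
M(y, Y) = 18 (M(y, Y) = -3*((2 - 5) - 3) = -3*(-3 - 3) = -3*(-6) = 18)
q(c, u) = 11 + c (q(c, u) = 3 + (-4*(-2) + c) = 3 + (8 + c) = 11 + c)
-62/q(-23, (M(-4, -4) - 13)/(-17 + 21)) + 4722/2794 = -62/(11 - 23) + 4722/2794 = -62/(-12) + 4722*(1/2794) = -62*(-1/12) + 2361/1397 = 31/6 + 2361/1397 = 57473/8382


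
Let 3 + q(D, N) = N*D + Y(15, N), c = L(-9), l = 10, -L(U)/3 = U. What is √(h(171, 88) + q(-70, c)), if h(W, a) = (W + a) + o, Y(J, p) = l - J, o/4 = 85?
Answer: I*√1299 ≈ 36.042*I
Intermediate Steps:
L(U) = -3*U
o = 340 (o = 4*85 = 340)
Y(J, p) = 10 - J
h(W, a) = 340 + W + a (h(W, a) = (W + a) + 340 = 340 + W + a)
c = 27 (c = -3*(-9) = 27)
q(D, N) = -8 + D*N (q(D, N) = -3 + (N*D + (10 - 1*15)) = -3 + (D*N + (10 - 15)) = -3 + (D*N - 5) = -3 + (-5 + D*N) = -8 + D*N)
√(h(171, 88) + q(-70, c)) = √((340 + 171 + 88) + (-8 - 70*27)) = √(599 + (-8 - 1890)) = √(599 - 1898) = √(-1299) = I*√1299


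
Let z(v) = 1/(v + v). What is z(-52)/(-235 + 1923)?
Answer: -1/175552 ≈ -5.6963e-6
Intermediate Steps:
z(v) = 1/(2*v)
z(-52)/(-235 + 1923) = ((½)/(-52))/(-235 + 1923) = ((½)*(-1/52))/1688 = -1/104*1/1688 = -1/175552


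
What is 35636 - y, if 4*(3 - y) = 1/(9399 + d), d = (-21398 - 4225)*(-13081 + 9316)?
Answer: 13751486504809/385919976 ≈ 35633.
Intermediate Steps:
d = 96470595 (d = -25623*(-3765) = 96470595)
y = 1157759927/385919976 (y = 3 - 1/(4*(9399 + 96470595)) = 3 - 1/4/96479994 = 3 - 1/4*1/96479994 = 3 - 1/385919976 = 1157759927/385919976 ≈ 3.0000)
35636 - y = 35636 - 1*1157759927/385919976 = 35636 - 1157759927/385919976 = 13751486504809/385919976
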